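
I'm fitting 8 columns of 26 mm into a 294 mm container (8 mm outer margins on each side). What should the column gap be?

Content width = 294 − 2·8 = 278 mm.
8·26 + 7g = 278 → 7g = 70 → g = 10 mm.

10 mm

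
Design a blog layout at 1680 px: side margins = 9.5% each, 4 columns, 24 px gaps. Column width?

Margins: 9.5% × 1680 = 159.6 px each, so content = 1680 − 319.2 = 1360.8 px.
Subtracting 3 gaps of 24 leaves 1288.8 for 4 columns, so c = 322.2 px.

322.2 px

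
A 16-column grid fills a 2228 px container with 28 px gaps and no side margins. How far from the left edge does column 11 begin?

16c + 15·28 = 2228 → 16c = 1808 → c = 113 px.
Each column+gutter stride is 141 px; with no margin, 10 of them is 1410 px.

1410 px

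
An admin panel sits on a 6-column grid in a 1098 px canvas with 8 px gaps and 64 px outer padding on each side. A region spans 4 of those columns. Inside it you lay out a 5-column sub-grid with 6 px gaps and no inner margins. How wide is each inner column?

124 px

Inside the margins: 1098 − 128 = 970 px.
Subtracting 5 gaps of 8 leaves 930 for 6 columns, so c = 155 px.
4-column span = 4·155 + 3·8 = 644 px.
5d + 4·6 = 644 → 5d = 620 → d = 124 px.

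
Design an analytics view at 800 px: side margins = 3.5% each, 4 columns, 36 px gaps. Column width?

159 px

Each margin = 3.5% of 800 = 28 px; content = 800 − 2·28 = 744 px.
4 columns + 3 gaps: 4c + 3·36 = 744.
4c = 744 − 108 = 636, so c = 159 px.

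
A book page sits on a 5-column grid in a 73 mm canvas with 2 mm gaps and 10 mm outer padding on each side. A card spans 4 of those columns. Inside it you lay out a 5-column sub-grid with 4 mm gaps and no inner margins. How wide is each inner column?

5.2 mm

Take off 20 mm of margins, leaving 53 mm.
5c + 4·2 = 53 → 5c = 45 → c = 9 mm.
4-column span = 4·9 + 3·2 = 42 mm.
5d + 4·4 = 42 → 5d = 26 → d = 5.2 mm.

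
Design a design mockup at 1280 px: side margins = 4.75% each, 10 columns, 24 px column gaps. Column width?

Margins: 4.75% × 1280 = 60.8 px each, so content = 1280 − 121.6 = 1158.4 px.
Subtracting 9 column gaps of 24 leaves 942.4 for 10 columns, so c = 94.24 px.

94.24 px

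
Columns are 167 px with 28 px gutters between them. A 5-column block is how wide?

5 columns plus 4 gutters: 835 + 112 = 947 px.

947 px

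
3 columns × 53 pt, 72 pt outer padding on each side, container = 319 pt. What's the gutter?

8 pt

Inside the margins: 319 − 144 = 175 pt.
3 columns take 3·53 = 159 pt; remaining 16 splits into 2 gutters.
g = 16 / 2 = 8 pt.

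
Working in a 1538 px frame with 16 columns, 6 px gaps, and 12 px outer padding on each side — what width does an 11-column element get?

Take off 24 px of margins, leaving 1514 px.
Subtracting 15 gaps of 6 leaves 1424 for 16 columns, so c = 89 px.
11 columns plus 10 gaps: 979 + 60 = 1039 px.

1039 px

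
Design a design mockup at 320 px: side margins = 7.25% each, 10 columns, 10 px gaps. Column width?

320 × (1 − 2·7.25%) = 320 × 85.5% = 273.6 px for the columns.
Subtracting 9 gaps of 10 leaves 183.6 for 10 columns, so c = 18.36 px.

18.36 px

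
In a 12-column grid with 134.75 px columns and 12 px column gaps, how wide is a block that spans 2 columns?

281.5 px

Span of 2: 2·134.75 + 1·12 = 269.5 + 12 = 281.5 px.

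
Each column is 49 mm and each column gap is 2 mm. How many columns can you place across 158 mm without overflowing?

3 columns

3 columns: 3·49 + 2·2 = 151 mm ≤ 158.
4 columns: 202 mm > 158. So 3.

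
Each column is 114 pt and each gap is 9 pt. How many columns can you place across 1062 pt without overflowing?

Each extra column adds 114 + 9 = 123 pt.
(1062 + 9) / 123 = 8.71, so 8 columns fit.

8 columns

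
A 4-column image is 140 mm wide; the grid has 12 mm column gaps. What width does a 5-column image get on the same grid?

Subtracting 3 column gaps of 12 leaves 104 for 4 columns, so c = 26 mm.
Span of 5: 5·26 + 4·12 = 130 + 48 = 178 mm.

178 mm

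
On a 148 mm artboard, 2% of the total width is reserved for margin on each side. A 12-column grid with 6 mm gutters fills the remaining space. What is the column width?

Margins: 2% × 148 = 2.96 mm each, so content = 148 − 5.92 = 142.08 mm.
Subtracting 11 gutters of 6 leaves 76.08 for 12 columns, so c = 6.34 mm.

6.34 mm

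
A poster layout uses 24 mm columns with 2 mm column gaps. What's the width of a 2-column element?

50 mm

Span of 2: 2·24 + 1·2 = 48 + 2 = 50 mm.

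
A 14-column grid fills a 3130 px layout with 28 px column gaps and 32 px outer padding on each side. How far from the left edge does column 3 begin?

474 px

Take off 64 px of margins, leaving 3066 px.
14 columns + 13 column gaps: 14c + 13·28 = 3066.
14c = 3066 − 364 = 2702, so c = 193 px.
Each column+gutter stride is 221 px; 2 of them past the 32 px margin is 32 + 442 = 474 px.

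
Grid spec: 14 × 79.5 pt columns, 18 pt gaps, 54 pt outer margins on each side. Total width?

Adding margins, columns and gutters: 108 + 1113 + 234 = 1455 pt.

1455 pt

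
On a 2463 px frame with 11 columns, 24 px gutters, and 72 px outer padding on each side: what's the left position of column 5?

Take off 144 px of margins, leaving 2319 px.
11 columns + 10 gutters: 11c + 10·24 = 2319.
11c = 2319 − 240 = 2079, so c = 189 px.
Before column 5: the margin + 4 columns + 4 gutters.
Offset = 72 + 4·(189 + 24) = 72 + 852 = 924 px.

924 px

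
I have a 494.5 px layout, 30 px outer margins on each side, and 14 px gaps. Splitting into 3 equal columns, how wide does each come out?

135.5 px

Take off 60 px of margins, leaving 434.5 px.
434.5 − 2·14 = 406.5; ÷3 gives c = 135.5 px.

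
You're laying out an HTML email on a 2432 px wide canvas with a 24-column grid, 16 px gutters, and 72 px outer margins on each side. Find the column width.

Inside the margins: 2432 − 144 = 2288 px.
Subtracting 23 gutters of 16 leaves 1920 for 24 columns, so c = 80 px.

80 px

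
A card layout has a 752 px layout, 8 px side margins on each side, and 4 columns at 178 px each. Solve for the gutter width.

8 px

Content width = 752 − 2·8 = 736 px.
4·178 + 3g = 736 → 3g = 24 → g = 8 px.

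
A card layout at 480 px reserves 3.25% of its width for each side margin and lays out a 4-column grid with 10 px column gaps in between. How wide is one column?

104.7 px

Margins: 3.25% × 480 = 15.6 px each, so content = 480 − 31.2 = 448.8 px.
Subtracting 3 column gaps of 10 leaves 418.8 for 4 columns, so c = 104.7 px.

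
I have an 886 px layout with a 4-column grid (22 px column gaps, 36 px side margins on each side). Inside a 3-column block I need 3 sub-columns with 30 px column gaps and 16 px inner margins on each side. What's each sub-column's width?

171 px

Outer content = 886 − 2·36 = 814 px.
Subtracting 3 column gaps of 22 leaves 748 for 4 columns, so c = 187 px.
3-column span = 3·187 + 2·22 = 605 px.
Inner content = 605 − 2·16 = 573 px.
3 columns + 2 column gaps: 3d + 2·30 = 573.
3d = 573 − 60 = 513, so d = 171 px.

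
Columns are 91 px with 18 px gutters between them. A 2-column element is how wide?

2-column span = 2·91 + 1·18 = 200 px.

200 px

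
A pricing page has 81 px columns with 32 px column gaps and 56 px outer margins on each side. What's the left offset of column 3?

282 px

Before column 3: the margin + 2 columns + 2 column gaps.
Offset = 56 + 2·(81 + 32) = 56 + 226 = 282 px.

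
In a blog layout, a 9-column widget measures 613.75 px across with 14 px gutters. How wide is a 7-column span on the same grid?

613.75 − 8·14 = 501.75; ÷9 gives c = 55.75 px.
Span of 7: 7·55.75 + 6·14 = 390.25 + 84 = 474.25 px.

474.25 px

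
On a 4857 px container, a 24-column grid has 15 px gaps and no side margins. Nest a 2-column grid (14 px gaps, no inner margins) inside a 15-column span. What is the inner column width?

24c + 23·15 = 4857 → 24c = 4512 → c = 188 px.
15-column span = 15·188 + 14·15 = 3030 px.
2 columns + 1 gap: 2d + 1·14 = 3030.
2d = 3030 − 14 = 3016, so d = 1508 px.

1508 px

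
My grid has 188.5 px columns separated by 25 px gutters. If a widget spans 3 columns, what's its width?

615.5 px

Span of 3: 3·188.5 + 2·25 = 565.5 + 50 = 615.5 px.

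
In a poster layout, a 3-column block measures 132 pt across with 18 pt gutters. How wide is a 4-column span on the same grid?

3 columns + 2 gutters: 3c + 2·18 = 132.
3c = 132 − 36 = 96, so c = 32 pt.
4-column span = 4·32 + 3·18 = 182 pt.

182 pt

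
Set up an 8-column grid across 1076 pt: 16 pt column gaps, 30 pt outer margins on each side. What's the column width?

113 pt

Content width = 1076 − 2·30 = 1016 pt.
8 columns + 7 column gaps: 8c + 7·16 = 1016.
8c = 1016 − 112 = 904, so c = 113 pt.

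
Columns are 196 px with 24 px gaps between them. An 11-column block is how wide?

11 columns plus 10 gaps: 2156 + 240 = 2396 px.

2396 px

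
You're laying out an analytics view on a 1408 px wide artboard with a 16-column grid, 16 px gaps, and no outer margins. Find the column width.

73 px

1408 − 15·16 = 1168; ÷16 gives c = 73 px.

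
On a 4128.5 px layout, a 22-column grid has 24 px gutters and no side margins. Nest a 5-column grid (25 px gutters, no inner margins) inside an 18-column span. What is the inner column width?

22 columns + 21 gutters: 22c + 21·24 = 4128.5.
22c = 4128.5 − 504 = 3624.5, so c = 164.75 px.
18 columns plus 17 gutters: 2965.5 + 408 = 3373.5 px.
5 columns + 4 gutters: 5d + 4·25 = 3373.5.
5d = 3373.5 − 100 = 3273.5, so d = 654.7 px.

654.7 px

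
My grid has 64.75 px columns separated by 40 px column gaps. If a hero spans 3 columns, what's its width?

274.25 px

3 columns plus 2 column gaps: 194.25 + 80 = 274.25 px.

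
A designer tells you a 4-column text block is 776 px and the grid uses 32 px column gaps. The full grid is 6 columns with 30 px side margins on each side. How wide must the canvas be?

1240 px

4 columns + 3 column gaps: 4c + 3·32 = 776.
4c = 776 − 96 = 680, so c = 170 px.
Adding margins, columns and gutters: 60 + 1020 + 160 = 1240 px.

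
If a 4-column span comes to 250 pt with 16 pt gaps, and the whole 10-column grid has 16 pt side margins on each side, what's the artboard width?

681 pt

4c + 3·16 = 250 → 4c = 202 → c = 50.5 pt.
Adding margins, columns and gutters: 32 + 505 + 144 = 681 pt.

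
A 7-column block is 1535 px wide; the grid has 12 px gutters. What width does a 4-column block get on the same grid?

872 px

Subtracting 6 gutters of 12 leaves 1463 for 7 columns, so c = 209 px.
4 columns plus 3 gutters: 836 + 36 = 872 px.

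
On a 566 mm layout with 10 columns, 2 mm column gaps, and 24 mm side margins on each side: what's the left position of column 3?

128 mm

Take off 48 mm of margins, leaving 518 mm.
Subtracting 9 column gaps of 2 leaves 500 for 10 columns, so c = 50 mm.
Before column 3: the margin + 2 columns + 2 column gaps.
Offset = 24 + 2·(50 + 2) = 24 + 104 = 128 mm.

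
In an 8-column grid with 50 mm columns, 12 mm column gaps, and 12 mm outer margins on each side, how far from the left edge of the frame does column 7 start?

Each column+gutter stride is 62 mm; 6 of them past the 12 mm margin is 12 + 372 = 384 mm.

384 mm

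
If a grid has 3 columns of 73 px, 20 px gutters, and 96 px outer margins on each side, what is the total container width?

451 px

Total width: 2·96 + 3·73 + 2·20 = 451 px.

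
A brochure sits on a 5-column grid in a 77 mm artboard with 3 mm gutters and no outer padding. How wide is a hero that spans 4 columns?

5 columns + 4 gutters: 5c + 4·3 = 77.
5c = 77 − 12 = 65, so c = 13 mm.
4 columns plus 3 gutters: 52 + 9 = 61 mm.

61 mm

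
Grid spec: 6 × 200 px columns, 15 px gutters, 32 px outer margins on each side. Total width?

1339 px

Adding margins, columns and gutters: 64 + 1200 + 75 = 1339 px.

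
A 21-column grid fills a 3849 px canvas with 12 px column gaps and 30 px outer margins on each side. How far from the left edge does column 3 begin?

Subtract both margins: 3849 − 2·30 = 3789 px.
21 columns + 20 column gaps: 21c + 20·12 = 3789.
21c = 3789 − 240 = 3549, so c = 169 px.
Each column+gutter stride is 181 px; 2 of them past the 30 px margin is 30 + 362 = 392 px.

392 px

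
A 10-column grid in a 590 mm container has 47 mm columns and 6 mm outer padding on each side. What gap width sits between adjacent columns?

12 mm

Content width = 590 − 2·6 = 578 mm.
10 columns take 10·47 = 470 mm; remaining 108 splits into 9 gaps.
g = 108 / 9 = 12 mm.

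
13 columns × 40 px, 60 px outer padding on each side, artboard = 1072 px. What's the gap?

Inside the margins: 1072 − 120 = 952 px.
13·40 + 12g = 952 → 12g = 432 → g = 36 px.

36 px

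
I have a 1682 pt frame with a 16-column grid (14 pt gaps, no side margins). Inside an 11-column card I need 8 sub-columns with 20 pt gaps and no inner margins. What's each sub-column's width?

16c + 15·14 = 1682 → 16c = 1472 → c = 92 pt.
Span of 11: 11·92 + 10·14 = 1012 + 140 = 1152 pt.
1152 − 7·20 = 1012; ÷8 gives d = 126.5 pt.

126.5 pt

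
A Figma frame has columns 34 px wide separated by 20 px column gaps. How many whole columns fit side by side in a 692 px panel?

13 columns: 13·34 + 12·20 = 682 px ≤ 692.
14 columns: 736 px > 692. So 13.

13 columns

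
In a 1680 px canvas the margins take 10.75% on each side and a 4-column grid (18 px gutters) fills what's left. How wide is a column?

316.2 px

Margins: 10.75% × 1680 = 180.6 px each, so content = 1680 − 361.2 = 1318.8 px.
4c + 3·18 = 1318.8 → 4c = 1264.8 → c = 316.2 px.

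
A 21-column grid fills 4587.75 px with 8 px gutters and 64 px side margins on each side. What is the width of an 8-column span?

Content width = 4587.75 − 2·64 = 4459.75 px.
Subtracting 20 gutters of 8 leaves 4299.75 for 21 columns, so c = 204.75 px.
8 columns plus 7 gutters: 1638 + 56 = 1694 px.

1694 px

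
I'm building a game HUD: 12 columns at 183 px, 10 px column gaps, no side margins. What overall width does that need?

2306 px

Summing: 2196 + 110 = 2306 px.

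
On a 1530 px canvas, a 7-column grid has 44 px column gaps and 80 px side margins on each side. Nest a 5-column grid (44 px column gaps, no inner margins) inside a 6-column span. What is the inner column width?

Subtract both margins: 1530 − 2·80 = 1370 px.
7c + 6·44 = 1370 → 7c = 1106 → c = 158 px.
6 columns plus 5 column gaps: 948 + 220 = 1168 px.
5 columns + 4 column gaps: 5d + 4·44 = 1168.
5d = 1168 − 176 = 992, so d = 198.4 px.

198.4 px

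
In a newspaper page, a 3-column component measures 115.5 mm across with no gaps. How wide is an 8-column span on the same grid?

308 mm

3c = 115.5 → c = 38.5 mm.
With no gaps, 8 columns span 8·38.5 = 308 mm.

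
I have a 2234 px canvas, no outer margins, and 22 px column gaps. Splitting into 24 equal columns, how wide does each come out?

72 px

2234 − 23·22 = 1728; ÷24 gives c = 72 px.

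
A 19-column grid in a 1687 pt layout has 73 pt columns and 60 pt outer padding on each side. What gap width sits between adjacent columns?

10 pt

Content width = 1687 − 2·60 = 1567 pt.
Columns use 1387 pt, leaving 180 pt across 18 gaps = 10 pt each.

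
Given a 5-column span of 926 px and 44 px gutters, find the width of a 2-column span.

Subtracting 4 gutters of 44 leaves 750 for 5 columns, so c = 150 px.
Span of 2: 2·150 + 1·44 = 300 + 44 = 344 px.

344 px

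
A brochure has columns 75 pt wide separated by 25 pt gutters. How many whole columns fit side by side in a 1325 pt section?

13 columns

k columns need k·75 + (k−1)·25 = k·100 − 25.
k·100 − 25 ≤ 1325 → k ≤ 1350 / 100 ≈ 13.50, so k = 13.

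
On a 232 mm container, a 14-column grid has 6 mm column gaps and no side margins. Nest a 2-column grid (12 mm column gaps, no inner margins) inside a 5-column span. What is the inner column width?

33.5 mm

232 − 13·6 = 154; ÷14 gives c = 11 mm.
5 columns plus 4 column gaps: 55 + 24 = 79 mm.
79 − 1·12 = 67; ÷2 gives d = 33.5 mm.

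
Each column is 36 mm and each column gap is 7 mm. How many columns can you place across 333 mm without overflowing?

k columns need k·36 + (k−1)·7 = k·43 − 7.
k·43 − 7 ≤ 333 → k ≤ 340 / 43 ≈ 7.91, so k = 7.

7 columns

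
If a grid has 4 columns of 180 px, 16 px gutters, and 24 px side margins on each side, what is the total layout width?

816 px

Layout = 2·24 + 4·180 + 3·16 = 48 + 720 + 48 = 816 px.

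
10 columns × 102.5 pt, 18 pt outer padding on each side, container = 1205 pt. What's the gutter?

Inside the margins: 1205 − 36 = 1169 pt.
Columns use 1025 pt, leaving 144 pt across 9 gutters = 16 pt each.

16 pt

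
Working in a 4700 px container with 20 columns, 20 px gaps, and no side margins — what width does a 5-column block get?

20c + 19·20 = 4700 → 20c = 4320 → c = 216 px.
5-column span = 5·216 + 4·20 = 1160 px.

1160 px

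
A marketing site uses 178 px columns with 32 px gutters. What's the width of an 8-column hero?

Span of 8: 8·178 + 7·32 = 1424 + 224 = 1648 px.

1648 px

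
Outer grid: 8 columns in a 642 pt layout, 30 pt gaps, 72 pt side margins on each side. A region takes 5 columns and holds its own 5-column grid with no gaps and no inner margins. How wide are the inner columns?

Take off 144 pt of margins, leaving 498 pt.
Subtracting 7 gaps of 30 leaves 288 for 8 columns, so c = 36 pt.
5 columns plus 4 gaps: 180 + 120 = 300 pt.
5d = 300 → d = 60 pt.

60 pt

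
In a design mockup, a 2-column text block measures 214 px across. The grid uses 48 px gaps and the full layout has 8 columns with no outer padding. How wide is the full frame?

2c + 1·48 = 214 → 2c = 166 → c = 83 px.
Frame = 8·83 + 7·48 = 664 + 336 = 1000 px.

1000 px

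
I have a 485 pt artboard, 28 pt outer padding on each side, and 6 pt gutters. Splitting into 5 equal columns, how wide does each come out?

81 pt

Inside the margins: 485 − 56 = 429 pt.
Subtracting 4 gutters of 6 leaves 405 for 5 columns, so c = 81 pt.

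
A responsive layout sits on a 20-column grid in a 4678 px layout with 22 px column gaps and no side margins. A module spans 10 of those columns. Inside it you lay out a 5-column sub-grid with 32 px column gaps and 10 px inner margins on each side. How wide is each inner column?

Subtracting 19 column gaps of 22 leaves 4260 for 20 columns, so c = 213 px.
10 columns plus 9 column gaps: 2130 + 198 = 2328 px.
Inner content = 2328 − 2·10 = 2308 px.
2308 − 4·32 = 2180; ÷5 gives d = 436 px.

436 px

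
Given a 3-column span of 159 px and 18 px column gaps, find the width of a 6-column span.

Subtracting 2 column gaps of 18 leaves 123 for 3 columns, so c = 41 px.
6-column span = 6·41 + 5·18 = 336 px.

336 px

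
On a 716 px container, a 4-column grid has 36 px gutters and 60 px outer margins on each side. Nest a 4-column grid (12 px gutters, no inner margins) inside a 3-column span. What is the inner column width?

100.5 px

Outer content = 716 − 2·60 = 596 px.
4c + 3·36 = 596 → 4c = 488 → c = 122 px.
3 columns plus 2 gutters: 366 + 72 = 438 px.
Subtracting 3 gutters of 12 leaves 402 for 4 columns, so d = 100.5 px.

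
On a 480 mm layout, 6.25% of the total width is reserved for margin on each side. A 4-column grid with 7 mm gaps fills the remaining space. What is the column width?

99.75 mm

Margins: 6.25% × 480 = 30 mm each, so content = 480 − 60 = 420 mm.
Subtracting 3 gaps of 7 leaves 399 for 4 columns, so c = 99.75 mm.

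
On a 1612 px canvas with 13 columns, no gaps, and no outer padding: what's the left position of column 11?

1240 px

With no gaps, each column is 1612/13 = 124 px.
Each column+gutter stride is 124 px; with no margin, 10 of them is 1240 px.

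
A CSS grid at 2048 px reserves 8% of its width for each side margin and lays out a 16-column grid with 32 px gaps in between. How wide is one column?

Each margin = 8% of 2048 = 163.84 px; content = 2048 − 2·163.84 = 1720.32 px.
16 columns + 15 gaps: 16c + 15·32 = 1720.32.
16c = 1720.32 − 480 = 1240.32, so c = 77.52 px.

77.52 px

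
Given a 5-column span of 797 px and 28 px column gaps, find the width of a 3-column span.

797 − 4·28 = 685; ÷5 gives c = 137 px.
3 columns plus 2 column gaps: 411 + 56 = 467 px.

467 px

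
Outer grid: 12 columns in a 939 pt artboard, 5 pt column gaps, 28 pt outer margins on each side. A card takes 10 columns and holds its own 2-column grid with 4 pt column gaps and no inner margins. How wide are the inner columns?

365.5 pt

Take off 56 pt of margins, leaving 883 pt.
12 columns + 11 column gaps: 12c + 11·5 = 883.
12c = 883 − 55 = 828, so c = 69 pt.
10 columns plus 9 column gaps: 690 + 45 = 735 pt.
735 − 1·4 = 731; ÷2 gives d = 365.5 pt.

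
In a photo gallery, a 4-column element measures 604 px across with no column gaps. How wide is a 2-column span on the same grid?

4c = 604 → c = 151 px.
2-column span = 2·151 = 302 px.

302 px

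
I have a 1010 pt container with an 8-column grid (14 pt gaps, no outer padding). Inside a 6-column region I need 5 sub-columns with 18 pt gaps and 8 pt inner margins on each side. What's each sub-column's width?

133.2 pt

1010 − 7·14 = 912; ÷8 gives c = 114 pt.
6-column span = 6·114 + 5·14 = 754 pt.
Inner content = 754 − 2·8 = 738 pt.
5d + 4·18 = 738 → 5d = 666 → d = 133.2 pt.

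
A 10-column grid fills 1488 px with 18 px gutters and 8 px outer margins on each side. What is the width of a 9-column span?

1323 px

Take off 16 px of margins, leaving 1472 px.
Subtracting 9 gutters of 18 leaves 1310 for 10 columns, so c = 131 px.
9 columns plus 8 gutters: 1179 + 144 = 1323 px.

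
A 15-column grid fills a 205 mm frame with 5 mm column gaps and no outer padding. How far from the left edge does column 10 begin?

126 mm

15 columns + 14 column gaps: 15c + 14·5 = 205.
15c = 205 − 70 = 135, so c = 9 mm.
Before column 10: 9 columns + 9 column gaps.
Offset = 9·(9 + 5) = 9·14 = 126 mm.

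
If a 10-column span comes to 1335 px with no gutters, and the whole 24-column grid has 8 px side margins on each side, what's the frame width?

3220 px

1335 / 10 = 133.5 px per column.
Frame = 2·8 + 24·133.5 = 16 + 3204 = 3220 px.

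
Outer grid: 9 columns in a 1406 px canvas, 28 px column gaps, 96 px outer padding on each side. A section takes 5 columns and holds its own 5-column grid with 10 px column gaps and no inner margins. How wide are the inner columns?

Outer content = 1406 − 2·96 = 1214 px.
9 columns + 8 column gaps: 9c + 8·28 = 1214.
9c = 1214 − 224 = 990, so c = 110 px.
5-column span = 5·110 + 4·28 = 662 px.
5d + 4·10 = 662 → 5d = 622 → d = 124.4 px.

124.4 px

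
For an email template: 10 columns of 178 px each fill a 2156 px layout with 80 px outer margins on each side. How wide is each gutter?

Content width = 2156 − 2·80 = 1996 px.
10 columns take 10·178 = 1780 px; remaining 216 splits into 9 gutters.
g = 216 / 9 = 24 px.

24 px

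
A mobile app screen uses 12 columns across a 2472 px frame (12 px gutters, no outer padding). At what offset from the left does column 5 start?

12 columns + 11 gutters: 12c + 11·12 = 2472.
12c = 2472 − 132 = 2340, so c = 195 px.
No margin, so column 5 starts at 4·(column + gutter) = 4·207 = 828 px.

828 px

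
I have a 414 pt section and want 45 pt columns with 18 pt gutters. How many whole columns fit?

k columns need k·45 + (k−1)·18 = k·63 − 18.
k·63 − 18 ≤ 414 → k ≤ 432 / 63 ≈ 6.86, so k = 6.

6 columns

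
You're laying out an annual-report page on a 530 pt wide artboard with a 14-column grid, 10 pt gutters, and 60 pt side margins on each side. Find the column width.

Take off 120 pt of margins, leaving 410 pt.
Subtracting 13 gutters of 10 leaves 280 for 14 columns, so c = 20 pt.

20 pt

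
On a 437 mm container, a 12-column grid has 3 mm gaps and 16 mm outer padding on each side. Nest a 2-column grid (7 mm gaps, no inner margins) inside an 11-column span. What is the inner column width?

Outer content = 437 − 2·16 = 405 mm.
405 − 11·3 = 372; ÷12 gives c = 31 mm.
11-column span = 11·31 + 10·3 = 371 mm.
2d + 1·7 = 371 → 2d = 364 → d = 182 mm.

182 mm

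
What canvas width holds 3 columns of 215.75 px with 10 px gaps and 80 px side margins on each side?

Adding margins, columns and gutters: 160 + 647.25 + 20 = 827.25 px.

827.25 px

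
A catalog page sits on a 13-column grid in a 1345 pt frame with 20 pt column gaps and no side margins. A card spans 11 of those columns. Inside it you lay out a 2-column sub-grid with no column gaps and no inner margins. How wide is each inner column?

567.5 pt

13c + 12·20 = 1345 → 13c = 1105 → c = 85 pt.
11 columns plus 10 column gaps: 935 + 200 = 1135 pt.
2d = 1135 → d = 567.5 pt.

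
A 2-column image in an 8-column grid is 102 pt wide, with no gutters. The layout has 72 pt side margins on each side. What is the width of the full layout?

With no gutters, each column is 102/2 = 51 pt.
Layout = 2·72 + 8·51 = 144 + 408 = 552 pt.

552 pt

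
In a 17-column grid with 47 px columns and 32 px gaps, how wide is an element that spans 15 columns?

1153 px

15-column span = 15·47 + 14·32 = 1153 px.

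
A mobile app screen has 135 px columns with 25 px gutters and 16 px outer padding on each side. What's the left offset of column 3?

Each column+gutter stride is 160 px; 2 of them past the 16 px margin is 16 + 320 = 336 px.

336 px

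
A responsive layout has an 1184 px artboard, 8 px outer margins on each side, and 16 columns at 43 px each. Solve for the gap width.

32 px

Inside the margins: 1184 − 16 = 1168 px.
Columns use 688 px, leaving 480 px across 15 gaps = 32 px each.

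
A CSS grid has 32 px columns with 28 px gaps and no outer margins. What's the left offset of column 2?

No margin, so column 2 starts at 1·(column + gutter) = 1·60 = 60 px.

60 px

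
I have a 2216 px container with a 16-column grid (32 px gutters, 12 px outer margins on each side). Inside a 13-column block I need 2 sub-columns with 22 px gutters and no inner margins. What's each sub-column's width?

Outer content = 2216 − 2·12 = 2192 px.
2192 − 15·32 = 1712; ÷16 gives c = 107 px.
13 columns plus 12 gutters: 1391 + 384 = 1775 px.
Subtracting 1 gutter of 22 leaves 1753 for 2 columns, so d = 876.5 px.

876.5 px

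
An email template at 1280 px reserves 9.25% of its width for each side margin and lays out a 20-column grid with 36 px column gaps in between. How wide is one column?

Each margin = 9.25% of 1280 = 118.4 px; content = 1280 − 2·118.4 = 1043.2 px.
20 columns + 19 column gaps: 20c + 19·36 = 1043.2.
20c = 1043.2 − 684 = 359.2, so c = 17.96 px.

17.96 px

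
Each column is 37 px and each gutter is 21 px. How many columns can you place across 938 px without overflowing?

16 columns: 16·37 + 15·21 = 907 px ≤ 938.
17 columns: 965 px > 938. So 16.

16 columns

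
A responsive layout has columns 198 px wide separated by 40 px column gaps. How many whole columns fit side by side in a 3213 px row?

Each extra column adds 198 + 40 = 238 px.
(3213 + 40) / 238 = 13.67, so 13 columns fit.

13 columns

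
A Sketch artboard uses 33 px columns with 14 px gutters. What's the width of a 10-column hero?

456 px

10-column span = 10·33 + 9·14 = 456 px.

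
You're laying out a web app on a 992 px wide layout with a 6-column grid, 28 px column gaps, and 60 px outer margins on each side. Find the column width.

122 px

Content width = 992 − 2·60 = 872 px.
6c + 5·28 = 872 → 6c = 732 → c = 122 px.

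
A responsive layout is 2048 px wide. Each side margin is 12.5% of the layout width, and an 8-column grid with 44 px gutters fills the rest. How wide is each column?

Margins: 12.5% × 2048 = 256 px each, so content = 2048 − 512 = 1536 px.
8c + 7·44 = 1536 → 8c = 1228 → c = 153.5 px.

153.5 px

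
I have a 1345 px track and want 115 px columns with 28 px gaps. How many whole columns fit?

k columns need k·115 + (k−1)·28 = k·143 − 28.
k·143 − 28 ≤ 1345 → k ≤ 1373 / 143 ≈ 9.60, so k = 9.

9 columns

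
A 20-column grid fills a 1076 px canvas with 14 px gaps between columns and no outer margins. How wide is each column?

20c + 19·14 = 1076 → 20c = 810 → c = 40.5 px.

40.5 px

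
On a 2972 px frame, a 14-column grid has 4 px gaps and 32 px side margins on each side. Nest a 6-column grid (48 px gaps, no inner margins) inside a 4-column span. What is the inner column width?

Outer content = 2972 − 2·32 = 2908 px.
2908 − 13·4 = 2856; ÷14 gives c = 204 px.
4 columns plus 3 gaps: 816 + 12 = 828 px.
6 columns + 5 gaps: 6d + 5·48 = 828.
6d = 828 − 240 = 588, so d = 98 px.

98 px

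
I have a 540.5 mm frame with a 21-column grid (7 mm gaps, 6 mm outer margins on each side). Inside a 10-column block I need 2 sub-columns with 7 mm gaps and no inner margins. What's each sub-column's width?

120.5 mm

Inside the margins: 540.5 − 12 = 528.5 mm.
21 columns + 20 gaps: 21c + 20·7 = 528.5.
21c = 528.5 − 140 = 388.5, so c = 18.5 mm.
Span of 10: 10·18.5 + 9·7 = 185 + 63 = 248 mm.
2 columns + 1 gap: 2d + 1·7 = 248.
2d = 248 − 7 = 241, so d = 120.5 mm.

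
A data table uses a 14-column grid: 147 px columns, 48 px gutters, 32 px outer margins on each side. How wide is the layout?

2746 px

Adding margins, columns and gutters: 64 + 2058 + 624 = 2746 px.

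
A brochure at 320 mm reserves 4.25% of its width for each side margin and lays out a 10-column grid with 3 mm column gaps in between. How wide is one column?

26.58 mm

Margins: 4.25% × 320 = 13.6 mm each, so content = 320 − 27.2 = 292.8 mm.
10c + 9·3 = 292.8 → 10c = 265.8 → c = 26.58 mm.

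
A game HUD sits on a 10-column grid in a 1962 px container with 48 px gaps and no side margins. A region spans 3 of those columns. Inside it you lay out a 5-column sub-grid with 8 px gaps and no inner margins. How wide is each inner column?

104.6 px

1962 − 9·48 = 1530; ÷10 gives c = 153 px.
3 columns plus 2 gaps: 459 + 96 = 555 px.
5 columns + 4 gaps: 5d + 4·8 = 555.
5d = 555 − 32 = 523, so d = 104.6 px.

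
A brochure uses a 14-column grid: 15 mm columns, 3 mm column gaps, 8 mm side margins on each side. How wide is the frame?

Adding margins, columns and gutters: 16 + 210 + 39 = 265 mm.

265 mm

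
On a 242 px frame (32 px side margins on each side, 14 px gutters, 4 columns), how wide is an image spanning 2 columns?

Content width = 242 − 2·32 = 178 px.
Subtracting 3 gutters of 14 leaves 136 for 4 columns, so c = 34 px.
2-column span = 2·34 + 1·14 = 82 px.

82 px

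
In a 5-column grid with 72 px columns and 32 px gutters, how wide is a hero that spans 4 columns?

4-column span = 4·72 + 3·32 = 384 px.

384 px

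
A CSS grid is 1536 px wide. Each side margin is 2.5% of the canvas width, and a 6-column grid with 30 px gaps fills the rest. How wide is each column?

218.2 px

Each margin = 2.5% of 1536 = 38.4 px; content = 1536 − 2·38.4 = 1459.2 px.
6 columns + 5 gaps: 6c + 5·30 = 1459.2.
6c = 1459.2 − 150 = 1309.2, so c = 218.2 px.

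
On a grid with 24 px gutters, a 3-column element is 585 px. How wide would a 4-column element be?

585 − 2·24 = 537; ÷3 gives c = 179 px.
Span of 4: 4·179 + 3·24 = 716 + 72 = 788 px.

788 px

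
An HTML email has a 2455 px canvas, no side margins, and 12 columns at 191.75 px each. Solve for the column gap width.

14 px

12·191.75 + 11g = 2455 → 11g = 154 → g = 14 px.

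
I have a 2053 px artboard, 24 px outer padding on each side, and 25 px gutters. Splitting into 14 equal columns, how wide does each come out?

120 px

Take off 48 px of margins, leaving 2005 px.
2005 − 13·25 = 1680; ÷14 gives c = 120 px.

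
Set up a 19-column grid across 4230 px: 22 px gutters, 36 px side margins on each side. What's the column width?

198 px

Inside the margins: 4230 − 72 = 4158 px.
4158 − 18·22 = 3762; ÷19 gives c = 198 px.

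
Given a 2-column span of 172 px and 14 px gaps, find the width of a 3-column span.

2 columns + 1 gap: 2c + 1·14 = 172.
2c = 172 − 14 = 158, so c = 79 px.
3 columns plus 2 gaps: 237 + 28 = 265 px.

265 px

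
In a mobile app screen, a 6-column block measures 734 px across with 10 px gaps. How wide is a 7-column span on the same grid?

6c + 5·10 = 734 → 6c = 684 → c = 114 px.
7 columns plus 6 gaps: 798 + 60 = 858 px.

858 px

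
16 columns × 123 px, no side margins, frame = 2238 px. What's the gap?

16 columns take 16·123 = 1968 px; remaining 270 splits into 15 gaps.
g = 270 / 15 = 18 px.

18 px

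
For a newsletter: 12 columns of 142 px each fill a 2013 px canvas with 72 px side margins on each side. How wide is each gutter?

15 px

Take off 144 px of margins, leaving 1869 px.
12 columns take 12·142 = 1704 px; remaining 165 splits into 11 gutters.
g = 165 / 11 = 15 px.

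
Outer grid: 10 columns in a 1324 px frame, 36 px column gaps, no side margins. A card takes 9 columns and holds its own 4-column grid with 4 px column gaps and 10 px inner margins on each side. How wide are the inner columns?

289 px

10 columns + 9 column gaps: 10c + 9·36 = 1324.
10c = 1324 − 324 = 1000, so c = 100 px.
9 columns plus 8 column gaps: 900 + 288 = 1188 px.
Inner content = 1188 − 2·10 = 1168 px.
4d + 3·4 = 1168 → 4d = 1156 → d = 289 px.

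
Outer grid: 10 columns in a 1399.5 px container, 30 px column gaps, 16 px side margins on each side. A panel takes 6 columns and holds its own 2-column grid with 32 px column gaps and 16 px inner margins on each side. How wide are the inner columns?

Take off 32 px of margins, leaving 1367.5 px.
1367.5 − 9·30 = 1097.5; ÷10 gives c = 109.75 px.
Span of 6: 6·109.75 + 5·30 = 658.5 + 150 = 808.5 px.
Inner content = 808.5 − 2·16 = 776.5 px.
2d + 1·32 = 776.5 → 2d = 744.5 → d = 372.25 px.

372.25 px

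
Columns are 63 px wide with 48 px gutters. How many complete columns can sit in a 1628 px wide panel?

15 columns: 15·63 + 14·48 = 1617 px ≤ 1628.
16 columns: 1728 px > 1628. So 15.

15 columns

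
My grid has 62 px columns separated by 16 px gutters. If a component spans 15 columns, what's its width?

15 columns plus 14 gutters: 930 + 224 = 1154 px.

1154 px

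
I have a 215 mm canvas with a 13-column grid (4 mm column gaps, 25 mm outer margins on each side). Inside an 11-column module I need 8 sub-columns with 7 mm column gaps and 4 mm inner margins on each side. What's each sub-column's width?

Take off 50 mm of margins, leaving 165 mm.
165 − 12·4 = 117; ÷13 gives c = 9 mm.
Span of 11: 11·9 + 10·4 = 99 + 40 = 139 mm.
Inner content = 139 − 2·4 = 131 mm.
8 columns + 7 column gaps: 8d + 7·7 = 131.
8d = 131 − 49 = 82, so d = 10.25 mm.

10.25 mm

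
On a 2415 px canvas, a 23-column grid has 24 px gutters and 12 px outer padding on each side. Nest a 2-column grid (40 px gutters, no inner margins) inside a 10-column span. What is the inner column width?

Take off 24 px of margins, leaving 2391 px.
2391 − 22·24 = 1863; ÷23 gives c = 81 px.
Span of 10: 10·81 + 9·24 = 810 + 216 = 1026 px.
2 columns + 1 gutter: 2d + 1·40 = 1026.
2d = 1026 − 40 = 986, so d = 493 px.

493 px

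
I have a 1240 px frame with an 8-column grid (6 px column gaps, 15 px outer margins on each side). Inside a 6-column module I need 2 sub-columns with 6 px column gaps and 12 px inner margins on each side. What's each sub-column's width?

438 px

Inside the margins: 1240 − 30 = 1210 px.
1210 − 7·6 = 1168; ÷8 gives c = 146 px.
6 columns plus 5 column gaps: 876 + 30 = 906 px.
Inner content = 906 − 2·12 = 882 px.
2d + 1·6 = 882 → 2d = 876 → d = 438 px.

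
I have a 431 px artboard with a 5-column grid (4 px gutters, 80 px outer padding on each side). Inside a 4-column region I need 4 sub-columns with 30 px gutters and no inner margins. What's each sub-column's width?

31.5 px

Take off 160 px of margins, leaving 271 px.
5 columns + 4 gutters: 5c + 4·4 = 271.
5c = 271 − 16 = 255, so c = 51 px.
Span of 4: 4·51 + 3·4 = 204 + 12 = 216 px.
Subtracting 3 gutters of 30 leaves 126 for 4 columns, so d = 31.5 px.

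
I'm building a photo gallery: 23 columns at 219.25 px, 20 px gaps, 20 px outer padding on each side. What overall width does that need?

Layout = 2·20 + 23·219.25 + 22·20 = 40 + 5042.75 + 440 = 5522.75 px.

5522.75 px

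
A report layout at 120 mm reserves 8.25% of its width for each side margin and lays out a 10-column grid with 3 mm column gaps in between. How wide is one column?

Each margin = 8.25% of 120 = 9.9 mm; content = 120 − 2·9.9 = 100.2 mm.
100.2 − 9·3 = 73.2; ÷10 gives c = 7.32 mm.

7.32 mm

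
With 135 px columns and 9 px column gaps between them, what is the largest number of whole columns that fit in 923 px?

Each extra column adds 135 + 9 = 144 px.
(923 + 9) / 144 = 6.47, so 6 columns fit.

6 columns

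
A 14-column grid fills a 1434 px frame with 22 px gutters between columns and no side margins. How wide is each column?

1434 − 13·22 = 1148; ÷14 gives c = 82 px.

82 px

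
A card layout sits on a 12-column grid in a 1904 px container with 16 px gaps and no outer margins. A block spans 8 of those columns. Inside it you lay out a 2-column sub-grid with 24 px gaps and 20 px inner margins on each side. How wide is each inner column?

600 px

1904 − 11·16 = 1728; ÷12 gives c = 144 px.
8 columns plus 7 gaps: 1152 + 112 = 1264 px.
Inner content = 1264 − 2·20 = 1224 px.
Subtracting 1 gap of 24 leaves 1200 for 2 columns, so d = 600 px.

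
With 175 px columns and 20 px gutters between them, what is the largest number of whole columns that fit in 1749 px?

9 columns

9 columns: 9·175 + 8·20 = 1735 px ≤ 1749.
10 columns: 1930 px > 1749. So 9.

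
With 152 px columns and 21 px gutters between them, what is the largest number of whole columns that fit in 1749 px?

Each extra column adds 152 + 21 = 173 px.
(1749 + 21) / 173 = 10.23, so 10 columns fit.

10 columns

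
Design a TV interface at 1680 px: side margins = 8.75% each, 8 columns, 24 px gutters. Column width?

152.25 px

1680 × (1 − 2·8.75%) = 1680 × 82.5% = 1386 px for the columns.
8 columns + 7 gutters: 8c + 7·24 = 1386.
8c = 1386 − 168 = 1218, so c = 152.25 px.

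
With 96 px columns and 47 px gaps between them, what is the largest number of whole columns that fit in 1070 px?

k columns need k·96 + (k−1)·47 = k·143 − 47.
k·143 − 47 ≤ 1070 → k ≤ 1117 / 143 ≈ 7.81, so k = 7.

7 columns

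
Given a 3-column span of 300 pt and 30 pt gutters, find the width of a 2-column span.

3c + 2·30 = 300 → 3c = 240 → c = 80 pt.
2 columns plus 1 gutter: 160 + 30 = 190 pt.

190 pt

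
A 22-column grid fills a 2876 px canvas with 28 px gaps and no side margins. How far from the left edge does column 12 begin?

22 columns + 21 gaps: 22c + 21·28 = 2876.
22c = 2876 − 588 = 2288, so c = 104 px.
Before column 12: 11 columns + 11 gaps.
Offset = 11·(104 + 28) = 11·132 = 1452 px.

1452 px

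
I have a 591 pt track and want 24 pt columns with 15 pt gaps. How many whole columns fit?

15 columns

k columns need k·24 + (k−1)·15 = k·39 − 15.
k·39 − 15 ≤ 591 → k ≤ 606 / 39 ≈ 15.54, so k = 15.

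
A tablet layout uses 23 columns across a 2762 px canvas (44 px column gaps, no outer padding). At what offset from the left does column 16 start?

1830 px

2762 − 22·44 = 1794; ÷23 gives c = 78 px.
No margin, so column 16 starts at 15·(column + gutter) = 15·122 = 1830 px.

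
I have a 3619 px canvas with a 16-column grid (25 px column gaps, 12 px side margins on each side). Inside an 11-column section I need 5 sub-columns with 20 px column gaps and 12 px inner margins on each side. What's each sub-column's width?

471.95 px

Take off 24 px of margins, leaving 3595 px.
Subtracting 15 column gaps of 25 leaves 3220 for 16 columns, so c = 201.25 px.
11 columns plus 10 column gaps: 2213.75 + 250 = 2463.75 px.
Inner content = 2463.75 − 2·12 = 2439.75 px.
Subtracting 4 column gaps of 20 leaves 2359.75 for 5 columns, so d = 471.95 px.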